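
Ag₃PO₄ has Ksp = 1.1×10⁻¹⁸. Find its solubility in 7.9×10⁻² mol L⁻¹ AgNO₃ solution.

2.2×10⁻¹⁵ M

Ag₃PO₄(s) ⇌ 3 Ag⁺(aq) + PO₄³⁻(aq)
Let s be the solubility of Ag₃PO₄ here. The common ion gives [Ag⁺] ≈ 7.9×10⁻² mol L⁻¹, and [PO₄³⁻] = s.
Ksp = [Ag⁺]^3[PO₄³⁻] = (7.9×10⁻²)^3s
s = 1.1×10⁻¹⁸ / (7.9×10⁻²)^3 = 2.2×10⁻¹⁵
s = 2.2×10⁻¹⁵ mol L⁻¹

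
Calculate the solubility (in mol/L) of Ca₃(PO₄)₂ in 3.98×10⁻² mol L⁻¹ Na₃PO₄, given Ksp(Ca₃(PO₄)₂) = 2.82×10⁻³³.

4.04×10⁻¹¹ M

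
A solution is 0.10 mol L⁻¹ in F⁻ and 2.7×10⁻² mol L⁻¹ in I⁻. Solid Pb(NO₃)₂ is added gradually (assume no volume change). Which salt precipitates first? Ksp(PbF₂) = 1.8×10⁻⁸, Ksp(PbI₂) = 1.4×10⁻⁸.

PbF₂

Each salt precipitates once Q = Ksp for that salt.
For PbF₂: [Pb²⁺] = (Ksp/[F⁻]^2) = 1.8×10⁻⁶ mol L⁻¹
For PbI₂: [Pb²⁺] = (Ksp/[I⁻]^2) = 1.9×10⁻⁵ mol L⁻¹
PbF₂ requires the lower [Pb²⁺], so it precipitates first.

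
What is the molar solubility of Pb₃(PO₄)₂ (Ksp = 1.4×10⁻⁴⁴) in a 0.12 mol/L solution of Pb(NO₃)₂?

Pb₃(PO₄)₂(s) ⇌ 3 Pb²⁺(aq) + 2 PO₄³⁻(aq)
Let s be the solubility of Pb₃(PO₄)₂ here. The common ion gives [Pb²⁺] ≈ 0.12 mol/L, and [PO₄³⁻] = 2s.
Ksp = [Pb²⁺]^3[PO₄³⁻]^2 = (0.12)^3(2s)^2
(2s)^2 = 1.4×10⁻⁴⁴ / (0.12)^3 = 8.1×10⁻⁴²
s = 1.4×10⁻²¹ mol/L

1.4×10⁻²¹ M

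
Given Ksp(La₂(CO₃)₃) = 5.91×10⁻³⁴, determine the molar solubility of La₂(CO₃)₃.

8.86×10⁻⁸ M

La₂(CO₃)₃(s) ⇌ 2 La³⁺(aq) + 3 CO₃²⁻(aq)
Call the molar solubility s, so that [La³⁺] = 2s and [CO₃²⁻] = 3s.
Ksp = [La³⁺]^2[CO₃²⁻]^3 = (2s)^2 · (3s)^3 = 108s^5
108s^5 = 5.91×10⁻³⁴  ⇒  s^5 = 5.47×10⁻³⁶
Taking the 5th root, s = 8.86×10⁻⁸ mol L⁻¹.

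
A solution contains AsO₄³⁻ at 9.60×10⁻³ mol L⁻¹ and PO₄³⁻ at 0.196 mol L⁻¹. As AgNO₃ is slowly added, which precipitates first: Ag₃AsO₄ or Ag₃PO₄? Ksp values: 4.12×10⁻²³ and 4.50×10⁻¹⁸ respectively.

Ag₃AsO₄

The threshold for precipitation is Q = Ksp.
For Ag₃AsO₄: [Ag⁺] = (Ksp/[AsO₄³⁻])^(1/3) = 1.63×10⁻⁷ mol L⁻¹
For Ag₃PO₄: [Ag⁺] = (Ksp/[PO₄³⁻])^(1/3) = 2.84×10⁻⁶ mol L⁻¹
Ag₃AsO₄ requires the lower [Ag⁺], so it precipitates first.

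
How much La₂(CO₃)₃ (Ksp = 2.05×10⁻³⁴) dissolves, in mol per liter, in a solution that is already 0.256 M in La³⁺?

La₂(CO₃)₃(s) ⇌ 2 La³⁺(aq) + 3 CO₃²⁻(aq)
La³⁺ is already present at 0.256 M. If s mol/L of La₂(CO₃)₃ dissolves, [CO₃²⁻] = 3s while [La³⁺] ≈ 0.256 M.
Ksp = [La³⁺]^2[CO₃²⁻]^3 = (0.256)^2(3s)^3
(3s)^3 = 2.05×10⁻³⁴ / (0.256)^2 = 3.13×10⁻³³
s = 4.87×10⁻¹² M

4.87×10⁻¹² M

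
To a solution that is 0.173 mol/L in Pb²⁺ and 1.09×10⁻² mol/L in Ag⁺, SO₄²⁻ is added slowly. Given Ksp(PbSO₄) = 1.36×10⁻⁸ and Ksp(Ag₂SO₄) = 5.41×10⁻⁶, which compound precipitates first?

Precipitation of each salt begins when its ion product equals Ksp.
For PbSO₄: [SO₄²⁻] = (Ksp/[Pb²⁺]) = 7.86×10⁻⁸ mol/L
For Ag₂SO₄: [SO₄²⁻] = (Ksp/[Ag⁺]^2) = 4.55×10⁻² mol/L
Since PbSO₄ needs less SO₄²⁻ to reach saturation, it precipitates first.

PbSO₄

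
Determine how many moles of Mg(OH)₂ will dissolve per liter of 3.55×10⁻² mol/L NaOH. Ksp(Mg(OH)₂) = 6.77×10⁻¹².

5.37×10⁻⁹ M

Mg(OH)₂(s) ⇌ Mg²⁺(aq) + 2 OH⁻(aq)
OH⁻ is already present at 3.55×10⁻² mol/L. If s mol/L of Mg(OH)₂ dissolves, [Mg²⁺] = s while [OH⁻] ≈ 3.55×10⁻² mol/L.
Ksp = [Mg²⁺][OH⁻]^2 = s(3.55×10⁻²)^2
s = 6.77×10⁻¹² / (3.55×10⁻²)^2 = 5.37×10⁻⁹
s = 5.37×10⁻⁹ mol/L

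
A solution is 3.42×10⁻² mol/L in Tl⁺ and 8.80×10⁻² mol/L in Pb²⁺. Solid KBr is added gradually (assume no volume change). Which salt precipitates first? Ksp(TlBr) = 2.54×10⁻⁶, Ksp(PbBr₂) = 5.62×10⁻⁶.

Each salt precipitates once Q = Ksp for that salt.
For TlBr: [Br⁻] = (Ksp/[Tl⁺]) = 7.43×10⁻⁵ mol/L
For PbBr₂: [Br⁻] = (Ksp/[Pb²⁺])^(1/2) = 7.99×10⁻³ mol/L
TlBr requires the lower [Br⁻], so it precipitates first.

TlBr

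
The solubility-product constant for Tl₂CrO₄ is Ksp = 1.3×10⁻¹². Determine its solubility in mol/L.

6.9×10⁻⁵ M

Tl₂CrO₄(s) ⇌ 2 Tl⁺(aq) + CrO₄²⁻(aq)
With molar solubility s: [Tl⁺] = 2s, [CrO₄²⁻] = s.
Ksp = [Tl⁺]^2[CrO₄²⁻] = (2s)^2 · s = 4s^3
4s^3 = 1.3×10⁻¹²  ⇒  s^3 = 3.3×10⁻¹³
s = (3.3×10⁻¹³)^(1/3) = 6.9×10⁻⁵ M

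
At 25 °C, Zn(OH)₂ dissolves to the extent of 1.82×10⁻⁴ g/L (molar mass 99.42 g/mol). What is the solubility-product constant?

Ksp = 2.45×10⁻¹⁷

Convert to molarity: s = 1.82×10⁻⁴ / 99.42 = 1.8306×10⁻⁶ mol/L
Zn(OH)₂(s) ⇌ Zn²⁺(aq) + 2 OH⁻(aq)
For each mole of Zn(OH)₂ that dissolves per liter, [Zn²⁺] = s and [OH⁻] = 2s; let s denote this solubility.
Ksp = [Zn²⁺][OH⁻]^2 = s · (2s)^2 = 4s^3
Ksp = 4 × (1.8306×10⁻⁶)^3 = 2.45×10⁻¹⁷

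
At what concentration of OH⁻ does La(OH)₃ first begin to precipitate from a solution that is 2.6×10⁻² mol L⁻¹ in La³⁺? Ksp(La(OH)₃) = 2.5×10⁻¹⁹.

A salt starts to precipitate once the ion product Q reaches its Ksp.
La(OH)₃(s) ⇌ La³⁺(aq) + 3 OH⁻(aq)
Ksp = [La³⁺][OH⁻]^3 = [OH⁻]^3(2.6×10⁻²)
[OH⁻]^3 = 2.5×10⁻¹⁹ / (2.6×10⁻²) = 9.6×10⁻¹⁸
[OH⁻] = 2.1×10⁻⁶ mol L⁻¹

2.1×10⁻⁶ M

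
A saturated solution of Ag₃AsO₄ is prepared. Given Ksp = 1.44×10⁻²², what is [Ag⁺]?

Ag₃AsO₄(s) ⇌ 3 Ag⁺(aq) + AsO₄³⁻(aq)
Let s be the molar solubility. Then [Ag⁺] = 3s and [AsO₄³⁻] = s.
Ksp = [Ag⁺]^3[AsO₄³⁻] = (3s)^3 · s = 27s^4 = 1.44×10⁻²²
s = 1.52×10⁻⁶ mol/L
[Ag⁺] = 3s = 4.56×10⁻⁶ mol/L

4.56×10⁻⁶ M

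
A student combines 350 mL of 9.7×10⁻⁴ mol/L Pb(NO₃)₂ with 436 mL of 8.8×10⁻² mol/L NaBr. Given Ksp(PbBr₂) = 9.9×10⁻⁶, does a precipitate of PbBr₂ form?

No

Total volume after mixing = 350 + 436 = 786 mL.
[Pb²⁺] = (9.7×10⁻⁴)(350)/786 = 4.3×10⁻⁴ mol/L
[Br⁻] = (8.8×10⁻²)(436)/786 = 4.9×10⁻² mol/L
Q = [Pb²⁺][Br⁻]^2 = 1.0×10⁻⁶
Q = 1.0×10⁻⁶ < Ksp = 9.9×10⁻⁶, so the solution is unsaturated and no precipitate forms.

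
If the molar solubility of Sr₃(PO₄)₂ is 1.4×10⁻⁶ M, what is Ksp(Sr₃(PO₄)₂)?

Sr₃(PO₄)₂(s) ⇌ 3 Sr²⁺(aq) + 2 PO₄³⁻(aq)
Call the molar solubility s, so that [Sr²⁺] = 3s and [PO₄³⁻] = 2s.
Ksp = [Sr²⁺]^3[PO₄³⁻]^2 = (3s)^3 · (2s)^2 = 108s^5
Ksp = 108 × (1.4×10⁻⁶)^5 = 5.8×10⁻²⁸

Ksp = 5.8×10⁻²⁸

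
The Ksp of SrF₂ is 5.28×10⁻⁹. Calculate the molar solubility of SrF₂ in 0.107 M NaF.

4.61×10⁻⁷ M

SrF₂(s) ⇌ Sr²⁺(aq) + 2 F⁻(aq)
F⁻ is already present at 0.107 M. If s mol/L of SrF₂ dissolves, [Sr²⁺] = s while [F⁻] ≈ 0.107 M.
Ksp = [Sr²⁺][F⁻]^2 = s(0.107)^2
s = 5.28×10⁻⁹ / (0.107)^2 = 4.61×10⁻⁷
s = 4.61×10⁻⁷ M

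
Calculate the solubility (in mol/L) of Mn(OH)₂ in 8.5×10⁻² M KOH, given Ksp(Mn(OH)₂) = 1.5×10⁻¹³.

Mn(OH)₂(s) ⇌ Mn²⁺(aq) + 2 OH⁻(aq)
Let s be the solubility of Mn(OH)₂ here. The common ion gives [OH⁻] ≈ 8.5×10⁻² M, and [Mn²⁺] = s.
Ksp = [Mn²⁺][OH⁻]^2 = s(8.5×10⁻²)^2
s = 1.5×10⁻¹³ / (8.5×10⁻²)^2 = 2.1×10⁻¹¹
s = 2.1×10⁻¹¹ M

2.1×10⁻¹¹ M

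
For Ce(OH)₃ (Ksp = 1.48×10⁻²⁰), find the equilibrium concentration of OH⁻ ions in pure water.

1.45×10⁻⁵ M

Ce(OH)₃(s) ⇌ Ce³⁺(aq) + 3 OH⁻(aq)
Call the molar solubility s, so that [Ce³⁺] = s and [OH⁻] = 3s.
Ksp = [Ce³⁺][OH⁻]^3 = s · (3s)^3 = 27s^4 = 1.48×10⁻²⁰
s = 4.84×10⁻⁶ M
[OH⁻] = 3s = 1.45×10⁻⁵ M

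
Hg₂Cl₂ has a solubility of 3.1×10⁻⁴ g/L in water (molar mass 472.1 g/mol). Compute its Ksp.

Ksp = 1.1×10⁻¹⁸

s = (3.1×10⁻⁴ g L⁻¹)/(472.1 g mol⁻¹) = 6.566×10⁻⁷ M
Hg₂Cl₂(s) ⇌ Hg₂²⁺(aq) + 2 Cl⁻(aq)
Call the molar solubility s, so that [Hg₂²⁺] = s and [Cl⁻] = 2s.
Ksp = [Hg₂²⁺][Cl⁻]^2 = s · (2s)^2 = 4s^3
Ksp = 4 × (6.566×10⁻⁷)^3 = 1.1×10⁻¹⁸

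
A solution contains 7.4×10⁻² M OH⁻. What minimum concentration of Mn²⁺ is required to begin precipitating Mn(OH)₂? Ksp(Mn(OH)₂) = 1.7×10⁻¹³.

3.1×10⁻¹¹ M

Precipitation begins when Q = Ksp.
Mn(OH)₂(s) ⇌ Mn²⁺(aq) + 2 OH⁻(aq)
Ksp = [Mn²⁺][OH⁻]^2 = [Mn²⁺](7.4×10⁻²)^2
[Mn²⁺] = 1.7×10⁻¹³ / (7.4×10⁻²)^2 = 3.1×10⁻¹¹
[Mn²⁺] = 3.1×10⁻¹¹ M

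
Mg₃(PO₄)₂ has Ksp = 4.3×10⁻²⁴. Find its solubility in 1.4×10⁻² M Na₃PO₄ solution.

9.3×10⁻⁸ M

Mg₃(PO₄)₂(s) ⇌ 3 Mg²⁺(aq) + 2 PO₄³⁻(aq)
PO₄³⁻ is already present at 1.4×10⁻² M. If s mol/L of Mg₃(PO₄)₂ dissolves, [Mg²⁺] = 3s while [PO₄³⁻] ≈ 1.4×10⁻² M.
Ksp = [Mg²⁺]^3[PO₄³⁻]^2 = (3s)^3(1.4×10⁻²)^2
(3s)^3 = 4.3×10⁻²⁴ / (1.4×10⁻²)^2 = 2.2×10⁻²⁰
s = 9.3×10⁻⁸ M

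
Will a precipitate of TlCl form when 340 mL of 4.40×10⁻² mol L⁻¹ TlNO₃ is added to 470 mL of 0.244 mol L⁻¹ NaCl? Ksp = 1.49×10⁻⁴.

Yes

Total volume after mixing = 340 + 470 = 810 mL.
[Tl⁺] = (4.40×10⁻²)(340)/810 = 1.85×10⁻² mol L⁻¹
[Cl⁻] = (0.244)(470)/810 = 0.142 mol L⁻¹
Q = [Tl⁺][Cl⁻] = 2.61×10⁻³
Because Q > Ksp (2.61×10⁻³ vs 1.49×10⁻⁴), a precipitate of TlCl forms.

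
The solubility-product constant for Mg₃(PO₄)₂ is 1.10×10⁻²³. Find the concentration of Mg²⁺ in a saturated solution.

3.01×10⁻⁵ M

Mg₃(PO₄)₂(s) ⇌ 3 Mg²⁺(aq) + 2 PO₄³⁻(aq)
With molar solubility s: [Mg²⁺] = 3s, [PO₄³⁻] = 2s.
Ksp = [Mg²⁺]^3[PO₄³⁻]^2 = (3s)^3 · (2s)^2 = 108s^5 = 1.10×10⁻²³
s = 1.00×10⁻⁵ mol L⁻¹
[Mg²⁺] = 3s = 3.01×10⁻⁵ mol L⁻¹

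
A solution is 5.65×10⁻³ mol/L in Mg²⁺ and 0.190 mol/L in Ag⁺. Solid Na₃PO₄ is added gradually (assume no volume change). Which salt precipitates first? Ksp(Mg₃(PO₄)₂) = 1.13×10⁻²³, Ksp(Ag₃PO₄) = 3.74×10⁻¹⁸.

Precipitation begins when Q = Ksp.
For Mg₃(PO₄)₂: [PO₄³⁻] = (Ksp/[Mg²⁺]^3)^(1/2) = 7.92×10⁻⁹ mol/L
For Ag₃PO₄: [PO₄³⁻] = (Ksp/[Ag⁺]^3) = 5.45×10⁻¹⁶ mol/L
Ag₃PO₄ requires the lower [PO₄³⁻], so it precipitates first.

Ag₃PO₄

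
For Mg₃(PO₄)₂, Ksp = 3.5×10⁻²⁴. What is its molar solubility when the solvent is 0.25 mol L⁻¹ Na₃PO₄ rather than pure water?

1.3×10⁻⁸ M

Mg₃(PO₄)₂(s) ⇌ 3 Mg²⁺(aq) + 2 PO₄³⁻(aq)
With PO₄³⁻ already at 0.25 mol L⁻¹ and s small, take [PO₄³⁻] ≈ 0.25 mol L⁻¹ and [Mg²⁺] = 3s.
Ksp = [Mg²⁺]^3[PO₄³⁻]^2 = (3s)^3(0.25)^2
(3s)^3 = 3.5×10⁻²⁴ / (0.25)^2 = 5.6×10⁻²³
s = 1.3×10⁻⁸ mol L⁻¹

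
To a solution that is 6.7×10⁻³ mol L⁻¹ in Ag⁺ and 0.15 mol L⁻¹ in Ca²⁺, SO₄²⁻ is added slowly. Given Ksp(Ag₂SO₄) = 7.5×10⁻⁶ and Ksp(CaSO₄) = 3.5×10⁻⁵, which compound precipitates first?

Precipitation begins when Q = Ksp.
For Ag₂SO₄: [SO₄²⁻] = (Ksp/[Ag⁺]^2) = 0.17 mol L⁻¹
For CaSO₄: [SO₄²⁻] = (Ksp/[Ca²⁺]) = 2.3×10⁻⁴ mol L⁻¹
Since CaSO₄ needs less SO₄²⁻ to reach saturation, it precipitates first.

CaSO₄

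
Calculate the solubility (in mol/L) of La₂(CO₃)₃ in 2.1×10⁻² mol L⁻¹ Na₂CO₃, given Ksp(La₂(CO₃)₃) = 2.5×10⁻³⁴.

2.6×10⁻¹⁵ M

La₂(CO₃)₃(s) ⇌ 2 La³⁺(aq) + 3 CO₃²⁻(aq)
The solution already contains CO₃²⁻ at 2.1×10⁻² mol L⁻¹. Let s be the molar solubility of La₂(CO₃)₃.
[CO₃²⁻] ≈ 2.1×10⁻² mol L⁻¹ (common ion dominates); [La³⁺] = 2s.
Ksp = [La³⁺]^2[CO₃²⁻]^3 = (2s)^2(2.1×10⁻²)^3
(2s)^2 = 2.5×10⁻³⁴ / (2.1×10⁻²)^3 = 2.7×10⁻²⁹
s = 2.6×10⁻¹⁵ mol L⁻¹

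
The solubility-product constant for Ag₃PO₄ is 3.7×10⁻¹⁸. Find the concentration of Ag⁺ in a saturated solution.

Ag₃PO₄(s) ⇌ 3 Ag⁺(aq) + PO₄³⁻(aq)
With molar solubility s: [Ag⁺] = 3s, [PO₄³⁻] = s.
Ksp = [Ag⁺]^3[PO₄³⁻] = (3s)^3 · s = 27s^4 = 3.7×10⁻¹⁸
s = 1.9×10⁻⁵ mol/L
[Ag⁺] = 3s = 5.8×10⁻⁵ mol/L

5.8×10⁻⁵ M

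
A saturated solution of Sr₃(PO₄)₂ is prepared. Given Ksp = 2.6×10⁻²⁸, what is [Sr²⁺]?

Sr₃(PO₄)₂(s) ⇌ 3 Sr²⁺(aq) + 2 PO₄³⁻(aq)
For each mole of Sr₃(PO₄)₂ that dissolves per liter, [Sr²⁺] = 3s and [PO₄³⁻] = 2s; let s denote this solubility.
Ksp = [Sr²⁺]^3[PO₄³⁻]^2 = (3s)^3 · (2s)^2 = 108s^5 = 2.6×10⁻²⁸
s = 1.2×10⁻⁶ mol/L
[Sr²⁺] = 3s = 3.6×10⁻⁶ mol/L

3.6×10⁻⁶ M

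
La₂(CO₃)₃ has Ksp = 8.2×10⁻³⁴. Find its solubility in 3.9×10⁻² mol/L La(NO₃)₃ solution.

La₂(CO₃)₃(s) ⇌ 2 La³⁺(aq) + 3 CO₃²⁻(aq)
The solution already contains La³⁺ at 3.9×10⁻² mol/L. Let s be the molar solubility of La₂(CO₃)₃.
[La³⁺] ≈ 3.9×10⁻² mol/L (common ion dominates); [CO₃²⁻] = 3s.
Ksp = [La³⁺]^2[CO₃²⁻]^3 = (3.9×10⁻²)^2(3s)^3
(3s)^3 = 8.2×10⁻³⁴ / (3.9×10⁻²)^2 = 5.4×10⁻³¹
s = 2.7×10⁻¹¹ mol/L

2.7×10⁻¹¹ M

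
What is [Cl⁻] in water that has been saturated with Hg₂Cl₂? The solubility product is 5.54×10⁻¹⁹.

1.03×10⁻⁶ M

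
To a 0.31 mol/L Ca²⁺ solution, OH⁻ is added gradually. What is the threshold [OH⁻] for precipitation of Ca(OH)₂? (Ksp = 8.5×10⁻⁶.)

Precipitation of each salt begins when its ion product equals Ksp.
Ca(OH)₂(s) ⇌ Ca²⁺(aq) + 2 OH⁻(aq)
Ksp = [Ca²⁺][OH⁻]^2 = [OH⁻]^2(0.31)
[OH⁻]^2 = 8.5×10⁻⁶ / (0.31) = 2.7×10⁻⁵
[OH⁻] = 5.2×10⁻³ mol/L

5.2×10⁻³ M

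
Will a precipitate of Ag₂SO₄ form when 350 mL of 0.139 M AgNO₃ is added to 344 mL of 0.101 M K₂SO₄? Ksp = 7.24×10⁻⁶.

After mixing, V = 350 mL + 344 mL = 694 mL.
[Ag⁺] = (0.139)(350)/694 = 7.01×10⁻² M
[SO₄²⁻] = (0.101)(344)/694 = 5.01×10⁻² M
Q = [Ag⁺]^2[SO₄²⁻] = 2.46×10⁻⁴
Because Q > Ksp (2.46×10⁻⁴ vs 7.24×10⁻⁶), a precipitate of Ag₂SO₄ forms.

Yes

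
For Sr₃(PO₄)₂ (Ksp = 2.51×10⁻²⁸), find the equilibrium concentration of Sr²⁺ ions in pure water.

3.55×10⁻⁶ M

Sr₃(PO₄)₂(s) ⇌ 3 Sr²⁺(aq) + 2 PO₄³⁻(aq)
Call the molar solubility s, so that [Sr²⁺] = 3s and [PO₄³⁻] = 2s.
Ksp = [Sr²⁺]^3[PO₄³⁻]^2 = (3s)^3 · (2s)^2 = 108s^5 = 2.51×10⁻²⁸
s = 1.18×10⁻⁶ mol L⁻¹
[Sr²⁺] = 3s = 3.55×10⁻⁶ mol L⁻¹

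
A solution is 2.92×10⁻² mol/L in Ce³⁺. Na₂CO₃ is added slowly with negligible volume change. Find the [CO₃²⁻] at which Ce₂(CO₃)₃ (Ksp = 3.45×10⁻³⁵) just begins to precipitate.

The threshold for precipitation is Q = Ksp.
Ce₂(CO₃)₃(s) ⇌ 2 Ce³⁺(aq) + 3 CO₃²⁻(aq)
Ksp = [Ce³⁺]^2[CO₃²⁻]^3 = [CO₃²⁻]^3(2.92×10⁻²)^2
[CO₃²⁻]^3 = 3.45×10⁻³⁵ / (2.92×10⁻²)^2 = 4.05×10⁻³²
[CO₃²⁻] = 3.43×10⁻¹¹ mol/L

3.43×10⁻¹¹ M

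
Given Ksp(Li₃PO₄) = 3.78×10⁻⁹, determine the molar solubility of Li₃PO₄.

3.44×10⁻³ M

Li₃PO₄(s) ⇌ 3 Li⁺(aq) + PO₄³⁻(aq)
Call the molar solubility s, so that [Li⁺] = 3s and [PO₄³⁻] = s.
Ksp = [Li⁺]^3[PO₄³⁻] = (3s)^3 · s = 27s^4
27s^4 = 3.78×10⁻⁹  ⇒  s^4 = 1.40×10⁻¹⁰
s = (1.40×10⁻¹⁰)^(1/4) = 3.44×10⁻³ M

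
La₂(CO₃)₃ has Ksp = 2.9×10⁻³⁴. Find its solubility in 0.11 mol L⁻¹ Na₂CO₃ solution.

2.3×10⁻¹⁶ M

La₂(CO₃)₃(s) ⇌ 2 La³⁺(aq) + 3 CO₃²⁻(aq)
Let s be the solubility of La₂(CO₃)₃ here. The common ion gives [CO₃²⁻] ≈ 0.11 mol L⁻¹, and [La³⁺] = 2s.
Ksp = [La³⁺]^2[CO₃²⁻]^3 = (2s)^2(0.11)^3
(2s)^2 = 2.9×10⁻³⁴ / (0.11)^3 = 2.2×10⁻³¹
s = 2.3×10⁻¹⁶ mol L⁻¹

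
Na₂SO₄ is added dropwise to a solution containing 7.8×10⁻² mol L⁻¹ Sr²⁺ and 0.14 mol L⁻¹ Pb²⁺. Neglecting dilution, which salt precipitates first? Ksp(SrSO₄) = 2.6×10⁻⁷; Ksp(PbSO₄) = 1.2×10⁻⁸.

Precipitation begins when Q = Ksp.
For SrSO₄: [SO₄²⁻] = (Ksp/[Sr²⁺]) = 3.3×10⁻⁶ mol L⁻¹
For PbSO₄: [SO₄²⁻] = (Ksp/[Pb²⁺]) = 8.6×10⁻⁸ mol L⁻¹
Since PbSO₄ needs less SO₄²⁻ to reach saturation, it precipitates first.

PbSO₄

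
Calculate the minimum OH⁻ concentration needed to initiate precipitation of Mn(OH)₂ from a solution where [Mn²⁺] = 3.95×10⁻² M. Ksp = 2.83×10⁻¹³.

A salt starts to precipitate once the ion product Q reaches its Ksp.
Mn(OH)₂(s) ⇌ Mn²⁺(aq) + 2 OH⁻(aq)
Ksp = [Mn²⁺][OH⁻]^2 = [OH⁻]^2(3.95×10⁻²)
[OH⁻]^2 = 2.83×10⁻¹³ / (3.95×10⁻²) = 7.16×10⁻¹²
[OH⁻] = 2.68×10⁻⁶ M

2.68×10⁻⁶ M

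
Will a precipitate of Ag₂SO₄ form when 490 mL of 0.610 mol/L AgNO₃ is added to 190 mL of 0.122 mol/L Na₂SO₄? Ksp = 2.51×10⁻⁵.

Yes

After mixing, V = 490 mL + 190 mL = 680 mL.
[Ag⁺] = (0.610)(490)/680 = 0.440 mol/L
[SO₄²⁻] = (0.122)(190)/680 = 3.41×10⁻² mol/L
Q = [Ag⁺]^2[SO₄²⁻] = 6.59×10⁻³
Since Q (6.59×10⁻³) exceeds Ksp (2.51×10⁻⁵), Ag₂SO₄ will precipitate.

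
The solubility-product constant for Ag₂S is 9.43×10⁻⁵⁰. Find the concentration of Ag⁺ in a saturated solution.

Ag₂S(s) ⇌ 2 Ag⁺(aq) + S²⁻(aq)
Call the molar solubility s, so that [Ag⁺] = 2s and [S²⁻] = s.
Ksp = [Ag⁺]^2[S²⁻] = (2s)^2 · s = 4s^3 = 9.43×10⁻⁵⁰
s = 2.87×10⁻¹⁷ mol L⁻¹
[Ag⁺] = 2s = 5.73×10⁻¹⁷ mol L⁻¹

5.73×10⁻¹⁷ M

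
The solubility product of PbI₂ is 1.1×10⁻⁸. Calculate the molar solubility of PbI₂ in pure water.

1.4×10⁻³ M

PbI₂(s) ⇌ Pb²⁺(aq) + 2 I⁻(aq)
Call the molar solubility s, so that [Pb²⁺] = s and [I⁻] = 2s.
Ksp = [Pb²⁺][I⁻]^2 = s · (2s)^2 = 4s^3
4s^3 = 1.1×10⁻⁸  ⇒  s^3 = 2.8×10⁻⁹
s = (2.8×10⁻⁹)^(1/3) = 1.4×10⁻³ mol/L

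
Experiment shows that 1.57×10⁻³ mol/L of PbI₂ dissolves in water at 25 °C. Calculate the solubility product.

PbI₂(s) ⇌ Pb²⁺(aq) + 2 I⁻(aq)
With molar solubility s: [Pb²⁺] = s, [I⁻] = 2s.
Ksp = [Pb²⁺][I⁻]^2 = s · (2s)^2 = 4s^3
Ksp = 4 × (1.57×10⁻³)^3 = 1.55×10⁻⁸

Ksp = 1.55×10⁻⁸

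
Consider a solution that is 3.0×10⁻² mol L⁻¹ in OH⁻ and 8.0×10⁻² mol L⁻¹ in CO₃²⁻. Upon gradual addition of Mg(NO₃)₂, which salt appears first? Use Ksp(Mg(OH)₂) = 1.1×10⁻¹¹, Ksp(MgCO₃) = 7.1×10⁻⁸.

Precipitation of each salt begins when its ion product equals Ksp.
For Mg(OH)₂: [Mg²⁺] = (Ksp/[OH⁻]^2) = 1.2×10⁻⁸ mol L⁻¹
For MgCO₃: [Mg²⁺] = (Ksp/[CO₃²⁻]) = 8.9×10⁻⁷ mol L⁻¹
Mg(OH)₂ requires the lower [Mg²⁺], so it precipitates first.

Mg(OH)₂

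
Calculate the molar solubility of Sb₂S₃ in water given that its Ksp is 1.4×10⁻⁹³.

1.1×10⁻¹⁹ M

Sb₂S₃(s) ⇌ 2 Sb³⁺(aq) + 3 S²⁻(aq)
Let s be the molar solubility. Then [Sb³⁺] = 2s and [S²⁻] = 3s.
Ksp = [Sb³⁺]^2[S²⁻]^3 = (2s)^2 · (3s)^3 = 108s^5
108s^5 = 1.4×10⁻⁹³  ⇒  s^5 = 1.3×10⁻⁹⁵
Taking the 5th root, s = 1.1×10⁻¹⁹ M.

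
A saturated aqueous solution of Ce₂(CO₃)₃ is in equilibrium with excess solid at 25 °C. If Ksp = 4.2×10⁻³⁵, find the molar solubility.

Ce₂(CO₃)₃(s) ⇌ 2 Ce³⁺(aq) + 3 CO₃²⁻(aq)
With molar solubility s: [Ce³⁺] = 2s, [CO₃²⁻] = 3s.
Ksp = [Ce³⁺]^2[CO₃²⁻]^3 = (2s)^2 · (3s)^3 = 108s^5
108s^5 = 4.2×10⁻³⁵  ⇒  s^5 = 3.9×10⁻³⁷
s = 5.2×10⁻⁸ mol L⁻¹

5.2×10⁻⁸ M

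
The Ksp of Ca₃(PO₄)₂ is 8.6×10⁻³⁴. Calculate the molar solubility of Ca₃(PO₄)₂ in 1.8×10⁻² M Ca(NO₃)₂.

Ca₃(PO₄)₂(s) ⇌ 3 Ca²⁺(aq) + 2 PO₄³⁻(aq)
Ca²⁺ is already present at 1.8×10⁻² M. If s mol/L of Ca₃(PO₄)₂ dissolves, [PO₄³⁻] = 2s while [Ca²⁺] ≈ 1.8×10⁻² M.
Ksp = [Ca²⁺]^3[PO₄³⁻]^2 = (1.8×10⁻²)^3(2s)^2
(2s)^2 = 8.6×10⁻³⁴ / (1.8×10⁻²)^3 = 1.5×10⁻²⁸
s = 6.1×10⁻¹⁵ M

6.1×10⁻¹⁵ M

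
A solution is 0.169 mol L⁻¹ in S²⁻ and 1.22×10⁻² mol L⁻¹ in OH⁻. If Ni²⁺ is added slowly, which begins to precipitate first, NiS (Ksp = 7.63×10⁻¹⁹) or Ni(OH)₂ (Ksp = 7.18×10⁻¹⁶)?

NiS

A salt starts to precipitate once the ion product Q reaches its Ksp.
For NiS: [Ni²⁺] = (Ksp/[S²⁻]) = 4.51×10⁻¹⁸ mol L⁻¹
For Ni(OH)₂: [Ni²⁺] = (Ksp/[OH⁻]^2) = 4.82×10⁻¹² mol L⁻¹
The smaller threshold [Ni²⁺] is reached first, so NiS precipitates first.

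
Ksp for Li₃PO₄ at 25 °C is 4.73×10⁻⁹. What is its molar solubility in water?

3.64×10⁻³ M

Li₃PO₄(s) ⇌ 3 Li⁺(aq) + PO₄³⁻(aq)
For each mole of Li₃PO₄ that dissolves per liter, [Li⁺] = 3s and [PO₄³⁻] = s; let s denote this solubility.
Ksp = [Li⁺]^3[PO₄³⁻] = (3s)^3 · s = 27s^4
27s^4 = 4.73×10⁻⁹  ⇒  s^4 = 1.75×10⁻¹⁰
s = (1.75×10⁻¹⁰)^(1/4) = 3.64×10⁻³ mol L⁻¹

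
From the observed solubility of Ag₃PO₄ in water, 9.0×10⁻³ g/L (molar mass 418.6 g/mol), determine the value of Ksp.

Ksp = 5.8×10⁻¹⁸

s = (9.0×10⁻³ g L⁻¹)/(418.6 g mol⁻¹) = 2.150×10⁻⁵ M
Ag₃PO₄(s) ⇌ 3 Ag⁺(aq) + PO₄³⁻(aq)
Let s be the molar solubility. Then [Ag⁺] = 3s and [PO₄³⁻] = s.
Ksp = [Ag⁺]^3[PO₄³⁻] = (3s)^3 · s = 27s^4
Ksp = 27 × (2.150×10⁻⁵)^4 = 5.8×10⁻¹⁸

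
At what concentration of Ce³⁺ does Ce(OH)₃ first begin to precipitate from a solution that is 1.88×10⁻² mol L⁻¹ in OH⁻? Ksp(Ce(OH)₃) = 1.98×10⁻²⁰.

2.98×10⁻¹⁵ M

The threshold for precipitation is Q = Ksp.
Ce(OH)₃(s) ⇌ Ce³⁺(aq) + 3 OH⁻(aq)
Ksp = [Ce³⁺][OH⁻]^3 = [Ce³⁺](1.88×10⁻²)^3
[Ce³⁺] = 1.98×10⁻²⁰ / (1.88×10⁻²)^3 = 2.98×10⁻¹⁵
[Ce³⁺] = 2.98×10⁻¹⁵ mol L⁻¹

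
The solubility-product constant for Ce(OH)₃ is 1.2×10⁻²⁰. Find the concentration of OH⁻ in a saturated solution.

Ce(OH)₃(s) ⇌ Ce³⁺(aq) + 3 OH⁻(aq)
With molar solubility s: [Ce³⁺] = s, [OH⁻] = 3s.
Ksp = [Ce³⁺][OH⁻]^3 = s · (3s)^3 = 27s^4 = 1.2×10⁻²⁰
s = 4.6×10⁻⁶ mol/L
[OH⁻] = 3s = 1.4×10⁻⁵ mol/L

1.4×10⁻⁵ M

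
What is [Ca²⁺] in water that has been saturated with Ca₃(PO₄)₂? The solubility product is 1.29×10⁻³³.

3.11×10⁻⁷ M

Ca₃(PO₄)₂(s) ⇌ 3 Ca²⁺(aq) + 2 PO₄³⁻(aq)
Let s be the molar solubility. Then [Ca²⁺] = 3s and [PO₄³⁻] = 2s.
Ksp = [Ca²⁺]^3[PO₄³⁻]^2 = (3s)^3 · (2s)^2 = 108s^5 = 1.29×10⁻³³
s = 1.04×10⁻⁷ M
[Ca²⁺] = 3s = 3.11×10⁻⁷ M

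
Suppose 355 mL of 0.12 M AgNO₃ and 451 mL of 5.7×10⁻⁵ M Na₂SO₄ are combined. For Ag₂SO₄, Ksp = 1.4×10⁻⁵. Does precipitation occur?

No

Total volume after mixing = 355 + 451 = 806 mL.
[Ag⁺] = (0.12)(355)/806 = 5.3×10⁻² M
[SO₄²⁻] = (5.7×10⁻⁵)(451)/806 = 3.2×10⁻⁵ M
Q = [Ag⁺]^2[SO₄²⁻] = 8.9×10⁻⁸
Q = 8.9×10⁻⁸ < Ksp = 1.4×10⁻⁵, so the solution is unsaturated and no precipitate forms.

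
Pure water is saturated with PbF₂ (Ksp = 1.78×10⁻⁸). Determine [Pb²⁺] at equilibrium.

1.64×10⁻³ M

PbF₂(s) ⇌ Pb²⁺(aq) + 2 F⁻(aq)
If s mol/L of PbF₂ dissolves, [Pb²⁺] = s and [F⁻] = 2s.
Ksp = [Pb²⁺][F⁻]^2 = s · (2s)^2 = 4s^3 = 1.78×10⁻⁸
s = 1.64×10⁻³ mol/L
[Pb²⁺] = s = 1.64×10⁻³ mol/L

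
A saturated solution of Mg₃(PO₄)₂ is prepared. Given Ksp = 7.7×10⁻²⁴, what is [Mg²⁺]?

Mg₃(PO₄)₂(s) ⇌ 3 Mg²⁺(aq) + 2 PO₄³⁻(aq)
If s mol/L of Mg₃(PO₄)₂ dissolves, [Mg²⁺] = 3s and [PO₄³⁻] = 2s.
Ksp = [Mg²⁺]^3[PO₄³⁻]^2 = (3s)^3 · (2s)^2 = 108s^5 = 7.7×10⁻²⁴
s = 9.3×10⁻⁶ mol/L
[Mg²⁺] = 3s = 2.8×10⁻⁵ mol/L

2.8×10⁻⁵ M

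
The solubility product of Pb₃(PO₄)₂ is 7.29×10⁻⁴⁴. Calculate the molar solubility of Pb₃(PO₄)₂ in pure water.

9.24×10⁻¹⁰ M

Pb₃(PO₄)₂(s) ⇌ 3 Pb²⁺(aq) + 2 PO₄³⁻(aq)
If s mol/L of Pb₃(PO₄)₂ dissolves, [Pb²⁺] = 3s and [PO₄³⁻] = 2s.
Ksp = [Pb²⁺]^3[PO₄³⁻]^2 = (3s)^3 · (2s)^2 = 108s^5
108s^5 = 7.29×10⁻⁴⁴  ⇒  s^5 = 6.75×10⁻⁴⁶
Taking the 5th root, s = 9.24×10⁻¹⁰ mol L⁻¹.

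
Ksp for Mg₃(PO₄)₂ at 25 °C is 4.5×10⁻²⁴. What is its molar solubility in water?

8.4×10⁻⁶ M

Mg₃(PO₄)₂(s) ⇌ 3 Mg²⁺(aq) + 2 PO₄³⁻(aq)
For each mole of Mg₃(PO₄)₂ that dissolves per liter, [Mg²⁺] = 3s and [PO₄³⁻] = 2s; let s denote this solubility.
Ksp = [Mg²⁺]^3[PO₄³⁻]^2 = (3s)^3 · (2s)^2 = 108s^5
108s^5 = 4.5×10⁻²⁴  ⇒  s^5 = 4.2×10⁻²⁶
s = (4.2×10⁻²⁶)^(1/5) = 8.4×10⁻⁶ M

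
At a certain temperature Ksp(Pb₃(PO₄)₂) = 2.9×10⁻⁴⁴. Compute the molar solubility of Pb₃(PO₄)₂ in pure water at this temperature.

7.7×10⁻¹⁰ M

Pb₃(PO₄)₂(s) ⇌ 3 Pb²⁺(aq) + 2 PO₄³⁻(aq)
With molar solubility s: [Pb²⁺] = 3s, [PO₄³⁻] = 2s.
Ksp = [Pb²⁺]^3[PO₄³⁻]^2 = (3s)^3 · (2s)^2 = 108s^5
108s^5 = 2.9×10⁻⁴⁴  ⇒  s^5 = 2.7×10⁻⁴⁶
s = 7.7×10⁻¹⁰ mol/L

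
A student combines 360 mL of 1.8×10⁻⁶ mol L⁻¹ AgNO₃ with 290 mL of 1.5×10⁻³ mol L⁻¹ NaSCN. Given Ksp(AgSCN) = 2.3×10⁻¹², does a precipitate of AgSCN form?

Yes

Total volume after mixing = 360 + 290 = 650 mL.
[Ag⁺] = (1.8×10⁻⁶)(360)/650 = 1.0×10⁻⁶ mol L⁻¹
[SCN⁻] = (1.5×10⁻³)(290)/650 = 6.7×10⁻⁴ mol L⁻¹
Q = [Ag⁺][SCN⁻] = 6.7×10⁻¹⁰
Since Q (6.7×10⁻¹⁰) exceeds Ksp (2.3×10⁻¹²), AgSCN will precipitate.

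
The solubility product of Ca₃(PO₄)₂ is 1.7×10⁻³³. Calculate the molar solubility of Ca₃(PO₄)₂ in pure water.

Ca₃(PO₄)₂(s) ⇌ 3 Ca²⁺(aq) + 2 PO₄³⁻(aq)
Let s be the molar solubility. Then [Ca²⁺] = 3s and [PO₄³⁻] = 2s.
Ksp = [Ca²⁺]^3[PO₄³⁻]^2 = (3s)^3 · (2s)^2 = 108s^5
108s^5 = 1.7×10⁻³³  ⇒  s^5 = 1.6×10⁻³⁵
Taking the 5th root, s = 1.1×10⁻⁷ M.

1.1×10⁻⁷ M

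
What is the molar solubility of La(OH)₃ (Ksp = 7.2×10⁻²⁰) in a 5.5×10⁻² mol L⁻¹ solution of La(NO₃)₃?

La(OH)₃(s) ⇌ La³⁺(aq) + 3 OH⁻(aq)
Let s be the solubility of La(OH)₃ here. The common ion gives [La³⁺] ≈ 5.5×10⁻² mol L⁻¹, and [OH⁻] = 3s.
Ksp = [La³⁺][OH⁻]^3 = (5.5×10⁻²)(3s)^3
(3s)^3 = 7.2×10⁻²⁰ / (5.5×10⁻²) = 1.3×10⁻¹⁸
s = 3.6×10⁻⁷ mol L⁻¹

3.6×10⁻⁷ M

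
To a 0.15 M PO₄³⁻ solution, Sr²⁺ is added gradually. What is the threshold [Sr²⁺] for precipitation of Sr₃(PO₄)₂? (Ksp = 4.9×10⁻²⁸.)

A salt starts to precipitate once the ion product Q reaches its Ksp.
Sr₃(PO₄)₂(s) ⇌ 3 Sr²⁺(aq) + 2 PO₄³⁻(aq)
Ksp = [Sr²⁺]^3[PO₄³⁻]^2 = [Sr²⁺]^3(0.15)^2
[Sr²⁺]^3 = 4.9×10⁻²⁸ / (0.15)^2 = 2.2×10⁻²⁶
[Sr²⁺] = 2.8×10⁻⁹ M

2.8×10⁻⁹ M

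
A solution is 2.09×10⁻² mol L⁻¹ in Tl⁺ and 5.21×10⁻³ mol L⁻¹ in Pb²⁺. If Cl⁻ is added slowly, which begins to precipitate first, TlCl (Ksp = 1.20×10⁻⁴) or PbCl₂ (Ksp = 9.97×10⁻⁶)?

TlCl

The threshold for precipitation is Q = Ksp.
For TlCl: [Cl⁻] = (Ksp/[Tl⁺]) = 5.74×10⁻³ mol L⁻¹
For PbCl₂: [Cl⁻] = (Ksp/[Pb²⁺])^(1/2) = 4.37×10⁻² mol L⁻¹
The smaller threshold [Cl⁻] is reached first, so TlCl precipitates first.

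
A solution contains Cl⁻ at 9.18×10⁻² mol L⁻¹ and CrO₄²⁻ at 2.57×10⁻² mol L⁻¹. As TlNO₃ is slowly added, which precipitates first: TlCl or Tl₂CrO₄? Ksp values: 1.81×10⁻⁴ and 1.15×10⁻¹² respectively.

Tl₂CrO₄

Each salt precipitates once Q = Ksp for that salt.
For TlCl: [Tl⁺] = (Ksp/[Cl⁻]) = 1.97×10⁻³ mol L⁻¹
For Tl₂CrO₄: [Tl⁺] = (Ksp/[CrO₄²⁻])^(1/2) = 6.69×10⁻⁶ mol L⁻¹
Since Tl₂CrO₄ needs less Tl⁺ to reach saturation, it precipitates first.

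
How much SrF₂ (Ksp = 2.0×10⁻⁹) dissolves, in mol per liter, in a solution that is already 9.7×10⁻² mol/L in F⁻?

2.1×10⁻⁷ M

SrF₂(s) ⇌ Sr²⁺(aq) + 2 F⁻(aq)
Let s be the solubility of SrF₂ here. The common ion gives [F⁻] ≈ 9.7×10⁻² mol/L, and [Sr²⁺] = s.
Ksp = [Sr²⁺][F⁻]^2 = s(9.7×10⁻²)^2
s = 2.0×10⁻⁹ / (9.7×10⁻²)^2 = 2.1×10⁻⁷
s = 2.1×10⁻⁷ mol/L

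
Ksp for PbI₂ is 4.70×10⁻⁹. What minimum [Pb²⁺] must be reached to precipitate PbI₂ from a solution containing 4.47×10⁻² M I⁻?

2.35×10⁻⁶ M

Precipitation begins when Q = Ksp.
PbI₂(s) ⇌ Pb²⁺(aq) + 2 I⁻(aq)
Ksp = [Pb²⁺][I⁻]^2 = [Pb²⁺](4.47×10⁻²)^2
[Pb²⁺] = 4.70×10⁻⁹ / (4.47×10⁻²)^2 = 2.35×10⁻⁶
[Pb²⁺] = 2.35×10⁻⁶ M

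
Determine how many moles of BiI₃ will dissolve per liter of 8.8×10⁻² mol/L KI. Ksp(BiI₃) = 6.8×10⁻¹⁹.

1.0×10⁻¹⁵ M

BiI₃(s) ⇌ Bi³⁺(aq) + 3 I⁻(aq)
Let s be the solubility of BiI₃ here. The common ion gives [I⁻] ≈ 8.8×10⁻² mol/L, and [Bi³⁺] = s.
Ksp = [Bi³⁺][I⁻]^3 = s(8.8×10⁻²)^3
s = 6.8×10⁻¹⁹ / (8.8×10⁻²)^3 = 1.0×10⁻¹⁵
s = 1.0×10⁻¹⁵ mol/L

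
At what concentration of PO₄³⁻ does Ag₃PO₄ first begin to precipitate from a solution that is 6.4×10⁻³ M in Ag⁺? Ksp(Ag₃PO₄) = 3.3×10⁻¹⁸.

1.3×10⁻¹¹ M

Precipitation of each salt begins when its ion product equals Ksp.
Ag₃PO₄(s) ⇌ 3 Ag⁺(aq) + PO₄³⁻(aq)
Ksp = [Ag⁺]^3[PO₄³⁻] = [PO₄³⁻](6.4×10⁻³)^3
[PO₄³⁻] = 3.3×10⁻¹⁸ / (6.4×10⁻³)^3 = 1.3×10⁻¹¹
[PO₄³⁻] = 1.3×10⁻¹¹ M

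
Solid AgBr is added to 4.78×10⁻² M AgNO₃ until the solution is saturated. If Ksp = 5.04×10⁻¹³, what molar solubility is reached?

1.05×10⁻¹¹ M

AgBr(s) ⇌ Ag⁺(aq) + Br⁻(aq)
Let s be the solubility of AgBr here. The common ion gives [Ag⁺] ≈ 4.78×10⁻² M, and [Br⁻] = s.
Ksp = [Ag⁺][Br⁻] = (4.78×10⁻²)s
s = 5.04×10⁻¹³ / (4.78×10⁻²) = 1.05×10⁻¹¹
s = 1.05×10⁻¹¹ M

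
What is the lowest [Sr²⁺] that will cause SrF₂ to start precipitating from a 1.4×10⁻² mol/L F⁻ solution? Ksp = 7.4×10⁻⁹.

Precipitation begins when Q = Ksp.
SrF₂(s) ⇌ Sr²⁺(aq) + 2 F⁻(aq)
Ksp = [Sr²⁺][F⁻]^2 = [Sr²⁺](1.4×10⁻²)^2
[Sr²⁺] = 7.4×10⁻⁹ / (1.4×10⁻²)^2 = 3.8×10⁻⁵
[Sr²⁺] = 3.8×10⁻⁵ mol/L

3.8×10⁻⁵ M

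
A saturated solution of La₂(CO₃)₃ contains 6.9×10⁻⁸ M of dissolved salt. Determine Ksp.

Ksp = 1.7×10⁻³⁴

La₂(CO₃)₃(s) ⇌ 2 La³⁺(aq) + 3 CO₃²⁻(aq)
Call the molar solubility s, so that [La³⁺] = 2s and [CO₃²⁻] = 3s.
Ksp = [La³⁺]^2[CO₃²⁻]^3 = (2s)^2 · (3s)^3 = 108s^5
Ksp = 108 × (6.9×10⁻⁸)^5 = 1.7×10⁻³⁴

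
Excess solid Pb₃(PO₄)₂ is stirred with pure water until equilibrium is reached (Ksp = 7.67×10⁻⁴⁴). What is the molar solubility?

9.34×10⁻¹⁰ M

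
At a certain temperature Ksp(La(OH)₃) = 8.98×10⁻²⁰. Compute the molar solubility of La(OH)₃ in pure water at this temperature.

7.59×10⁻⁶ M

La(OH)₃(s) ⇌ La³⁺(aq) + 3 OH⁻(aq)
If s mol/L of La(OH)₃ dissolves, [La³⁺] = s and [OH⁻] = 3s.
Ksp = [La³⁺][OH⁻]^3 = s · (3s)^3 = 27s^4
27s^4 = 8.98×10⁻²⁰  ⇒  s^4 = 3.33×10⁻²¹
s = 7.59×10⁻⁶ mol L⁻¹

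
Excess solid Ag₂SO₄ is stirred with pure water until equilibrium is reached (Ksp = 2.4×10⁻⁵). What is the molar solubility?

Ag₂SO₄(s) ⇌ 2 Ag⁺(aq) + SO₄²⁻(aq)
If s mol/L of Ag₂SO₄ dissolves, [Ag⁺] = 2s and [SO₄²⁻] = s.
Ksp = [Ag⁺]^2[SO₄²⁻] = (2s)^2 · s = 4s^3
4s^3 = 2.4×10⁻⁵  ⇒  s^3 = 6.0×10⁻⁶
Taking the 3rd root, s = 1.8×10⁻² M.

1.8×10⁻² M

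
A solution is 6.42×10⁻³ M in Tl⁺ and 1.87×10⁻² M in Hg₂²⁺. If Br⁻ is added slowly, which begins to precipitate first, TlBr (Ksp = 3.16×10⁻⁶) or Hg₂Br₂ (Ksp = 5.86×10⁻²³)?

Each salt precipitates once Q = Ksp for that salt.
For TlBr: [Br⁻] = (Ksp/[Tl⁺]) = 4.92×10⁻⁴ M
For Hg₂Br₂: [Br⁻] = (Ksp/[Hg₂²⁺])^(1/2) = 5.60×10⁻¹¹ M
Since Hg₂Br₂ needs less Br⁻ to reach saturation, it precipitates first.

Hg₂Br₂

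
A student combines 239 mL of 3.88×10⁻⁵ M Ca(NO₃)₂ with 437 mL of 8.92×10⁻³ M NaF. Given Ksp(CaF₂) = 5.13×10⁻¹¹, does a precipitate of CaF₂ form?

Yes

Total volume after mixing = 239 + 437 = 676 mL.
[Ca²⁺] = (3.88×10⁻⁵)(239)/676 = 1.37×10⁻⁵ M
[F⁻] = (8.92×10⁻³)(437)/676 = 5.77×10⁻³ M
Q = [Ca²⁺][F⁻]^2 = 4.56×10⁻¹⁰
Q = 4.56×10⁻¹⁰ > Ksp = 5.13×10⁻¹¹, so the solution is supersaturated and CaF₂ precipitates.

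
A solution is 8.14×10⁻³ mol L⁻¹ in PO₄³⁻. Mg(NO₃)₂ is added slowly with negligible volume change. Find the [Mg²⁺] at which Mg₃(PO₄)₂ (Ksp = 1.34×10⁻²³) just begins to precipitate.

A salt starts to precipitate once the ion product Q reaches its Ksp.
Mg₃(PO₄)₂(s) ⇌ 3 Mg²⁺(aq) + 2 PO₄³⁻(aq)
Ksp = [Mg²⁺]^3[PO₄³⁻]^2 = [Mg²⁺]^3(8.14×10⁻³)^2
[Mg²⁺]^3 = 1.34×10⁻²³ / (8.14×10⁻³)^2 = 2.02×10⁻¹⁹
[Mg²⁺] = 5.87×10⁻⁷ mol L⁻¹

5.87×10⁻⁷ M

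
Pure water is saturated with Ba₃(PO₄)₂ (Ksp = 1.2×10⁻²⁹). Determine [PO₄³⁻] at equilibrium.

1.3×10⁻⁶ M

Ba₃(PO₄)₂(s) ⇌ 3 Ba²⁺(aq) + 2 PO₄³⁻(aq)
If s mol/L of Ba₃(PO₄)₂ dissolves, [Ba²⁺] = 3s and [PO₄³⁻] = 2s.
Ksp = [Ba²⁺]^3[PO₄³⁻]^2 = (3s)^3 · (2s)^2 = 108s^5 = 1.2×10⁻²⁹
s = 6.4×10⁻⁷ mol L⁻¹
[PO₄³⁻] = 2s = 1.3×10⁻⁶ mol L⁻¹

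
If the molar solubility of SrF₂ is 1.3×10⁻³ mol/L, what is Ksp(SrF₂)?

Ksp = 8.8×10⁻⁹

SrF₂(s) ⇌ Sr²⁺(aq) + 2 F⁻(aq)
If s mol/L of SrF₂ dissolves, [Sr²⁺] = s and [F⁻] = 2s.
Ksp = [Sr²⁺][F⁻]^2 = s · (2s)^2 = 4s^3
Ksp = 4 × (1.3×10⁻³)^3 = 8.8×10⁻⁹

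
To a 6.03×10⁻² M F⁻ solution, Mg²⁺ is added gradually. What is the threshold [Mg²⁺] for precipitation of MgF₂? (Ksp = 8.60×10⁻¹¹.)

Precipitation of each salt begins when its ion product equals Ksp.
MgF₂(s) ⇌ Mg²⁺(aq) + 2 F⁻(aq)
Ksp = [Mg²⁺][F⁻]^2 = [Mg²⁺](6.03×10⁻²)^2
[Mg²⁺] = 8.60×10⁻¹¹ / (6.03×10⁻²)^2 = 2.37×10⁻⁸
[Mg²⁺] = 2.37×10⁻⁸ M

2.37×10⁻⁸ M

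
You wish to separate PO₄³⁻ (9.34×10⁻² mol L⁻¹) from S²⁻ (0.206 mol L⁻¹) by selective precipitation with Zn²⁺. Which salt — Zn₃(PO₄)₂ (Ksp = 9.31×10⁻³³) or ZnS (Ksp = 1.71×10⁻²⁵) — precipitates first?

Precipitation begins when Q = Ksp.
For Zn₃(PO₄)₂: [Zn²⁺] = (Ksp/[PO₄³⁻]^2)^(1/3) = 1.02×10⁻¹⁰ mol L⁻¹
For ZnS: [Zn²⁺] = (Ksp/[S²⁻]) = 8.30×10⁻²⁵ mol L⁻¹
Since ZnS needs less Zn²⁺ to reach saturation, it precipitates first.

ZnS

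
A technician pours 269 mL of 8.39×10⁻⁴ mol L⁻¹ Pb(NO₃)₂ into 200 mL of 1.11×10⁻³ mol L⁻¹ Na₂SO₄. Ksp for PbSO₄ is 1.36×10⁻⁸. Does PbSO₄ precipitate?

Total volume after mixing = 269 + 200 = 469 mL.
[Pb²⁺] = (8.39×10⁻⁴)(269)/469 = 4.81×10⁻⁴ mol L⁻¹
[SO₄²⁻] = (1.11×10⁻³)(200)/469 = 4.73×10⁻⁴ mol L⁻¹
Q = [Pb²⁺][SO₄²⁻] = 2.28×10⁻⁷
Because Q > Ksp (2.28×10⁻⁷ vs 1.36×10⁻⁸), a precipitate of PbSO₄ forms.

Yes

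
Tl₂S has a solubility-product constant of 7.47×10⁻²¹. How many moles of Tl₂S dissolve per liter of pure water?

1.23×10⁻⁷ M

Tl₂S(s) ⇌ 2 Tl⁺(aq) + S²⁻(aq)
If s mol/L of Tl₂S dissolves, [Tl⁺] = 2s and [S²⁻] = s.
Ksp = [Tl⁺]^2[S²⁻] = (2s)^2 · s = 4s^3
4s^3 = 7.47×10⁻²¹  ⇒  s^3 = 1.87×10⁻²¹
Taking the 3rd root, s = 1.23×10⁻⁷ mol L⁻¹.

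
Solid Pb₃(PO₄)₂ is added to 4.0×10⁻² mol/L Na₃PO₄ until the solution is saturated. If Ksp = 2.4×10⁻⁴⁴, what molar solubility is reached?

Pb₃(PO₄)₂(s) ⇌ 3 Pb²⁺(aq) + 2 PO₄³⁻(aq)
The solution already contains PO₄³⁻ at 4.0×10⁻² mol/L. Let s be the molar solubility of Pb₃(PO₄)₂.
[PO₄³⁻] ≈ 4.0×10⁻² mol/L (common ion dominates); [Pb²⁺] = 3s.
Ksp = [Pb²⁺]^3[PO₄³⁻]^2 = (3s)^3(4.0×10⁻²)^2
(3s)^3 = 2.4×10⁻⁴⁴ / (4.0×10⁻²)^2 = 1.5×10⁻⁴¹
s = 8.2×10⁻¹⁵ mol/L

8.2×10⁻¹⁵ M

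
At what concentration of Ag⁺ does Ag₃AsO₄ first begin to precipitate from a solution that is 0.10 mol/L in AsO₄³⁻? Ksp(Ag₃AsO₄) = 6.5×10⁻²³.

8.7×10⁻⁸ M

The threshold for precipitation is Q = Ksp.
Ag₃AsO₄(s) ⇌ 3 Ag⁺(aq) + AsO₄³⁻(aq)
Ksp = [Ag⁺]^3[AsO₄³⁻] = [Ag⁺]^3(0.10)
[Ag⁺]^3 = 6.5×10⁻²³ / (0.10) = 6.5×10⁻²²
[Ag⁺] = 8.7×10⁻⁸ mol/L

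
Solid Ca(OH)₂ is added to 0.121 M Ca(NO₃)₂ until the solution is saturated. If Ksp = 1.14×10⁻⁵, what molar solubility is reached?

4.85×10⁻³ M

Ca(OH)₂(s) ⇌ Ca²⁺(aq) + 2 OH⁻(aq)
Let s be the solubility of Ca(OH)₂ here. The common ion gives [Ca²⁺] ≈ 0.121 M, and [OH⁻] = 2s.
Ksp = [Ca²⁺][OH⁻]^2 = (0.121)(2s)^2
(2s)^2 = 1.14×10⁻⁵ / (0.121) = 9.42×10⁻⁵
s = 4.85×10⁻³ M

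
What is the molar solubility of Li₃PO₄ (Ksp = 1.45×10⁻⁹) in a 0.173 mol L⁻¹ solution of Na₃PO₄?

Li₃PO₄(s) ⇌ 3 Li⁺(aq) + PO₄³⁻(aq)
Let s be the solubility of Li₃PO₄ here. The common ion gives [PO₄³⁻] ≈ 0.173 mol L⁻¹, and [Li⁺] = 3s.
Ksp = [Li⁺]^3[PO₄³⁻] = (3s)^3(0.173)
(3s)^3 = 1.45×10⁻⁹ / (0.173) = 8.38×10⁻⁹
s = 6.77×10⁻⁴ mol L⁻¹

6.77×10⁻⁴ M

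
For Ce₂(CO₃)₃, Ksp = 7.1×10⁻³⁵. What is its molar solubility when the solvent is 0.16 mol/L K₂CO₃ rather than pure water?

6.6×10⁻¹⁷ M

Ce₂(CO₃)₃(s) ⇌ 2 Ce³⁺(aq) + 3 CO₃²⁻(aq)
CO₃²⁻ is already present at 0.16 mol/L. If s mol/L of Ce₂(CO₃)₃ dissolves, [Ce³⁺] = 2s while [CO₃²⁻] ≈ 0.16 mol/L.
Ksp = [Ce³⁺]^2[CO₃²⁻]^3 = (2s)^2(0.16)^3
(2s)^2 = 7.1×10⁻³⁵ / (0.16)^3 = 1.7×10⁻³²
s = 6.6×10⁻¹⁷ mol/L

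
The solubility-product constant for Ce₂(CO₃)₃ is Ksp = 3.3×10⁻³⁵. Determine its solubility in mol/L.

5.0×10⁻⁸ M

Ce₂(CO₃)₃(s) ⇌ 2 Ce³⁺(aq) + 3 CO₃²⁻(aq)
With molar solubility s: [Ce³⁺] = 2s, [CO₃²⁻] = 3s.
Ksp = [Ce³⁺]^2[CO₃²⁻]^3 = (2s)^2 · (3s)^3 = 108s^5
108s^5 = 3.3×10⁻³⁵  ⇒  s^5 = 3.1×10⁻³⁷
s = 5.0×10⁻⁸ mol L⁻¹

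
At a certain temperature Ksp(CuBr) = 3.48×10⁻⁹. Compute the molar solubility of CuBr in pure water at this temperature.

5.90×10⁻⁵ M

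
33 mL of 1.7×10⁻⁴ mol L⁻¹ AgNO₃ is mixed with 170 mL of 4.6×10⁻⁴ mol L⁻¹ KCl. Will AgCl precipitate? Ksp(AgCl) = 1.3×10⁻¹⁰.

The combined volume is 203 mL.
[Ag⁺] = (1.7×10⁻⁴)(33)/203 = 2.8×10⁻⁵ mol L⁻¹
[Cl⁻] = (4.6×10⁻⁴)(170)/203 = 3.9×10⁻⁴ mol L⁻¹
Q = [Ag⁺][Cl⁻] = 1.1×10⁻⁸
Since Q (1.1×10⁻⁸) exceeds Ksp (1.3×10⁻¹⁰), AgCl will precipitate.

Yes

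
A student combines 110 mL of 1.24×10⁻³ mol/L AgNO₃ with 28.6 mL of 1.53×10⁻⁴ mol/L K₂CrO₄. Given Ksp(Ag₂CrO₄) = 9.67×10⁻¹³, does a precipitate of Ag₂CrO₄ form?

Yes

After mixing, V = 110 mL + 28.6 mL = 138.6 mL.
[Ag⁺] = (1.24×10⁻³)(110)/138.6 = 9.84×10⁻⁴ mol/L
[CrO₄²⁻] = (1.53×10⁻⁴)(28.6)/138.6 = 3.16×10⁻⁵ mol/L
Q = [Ag⁺]^2[CrO₄²⁻] = 3.06×10⁻¹¹
Since Q (3.06×10⁻¹¹) exceeds Ksp (9.67×10⁻¹³), Ag₂CrO₄ will precipitate.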